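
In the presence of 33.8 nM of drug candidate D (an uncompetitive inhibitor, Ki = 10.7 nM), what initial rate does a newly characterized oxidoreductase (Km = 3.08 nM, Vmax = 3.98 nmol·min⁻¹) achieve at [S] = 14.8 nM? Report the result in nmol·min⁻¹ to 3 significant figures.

With α = 1 + [I]/Ki = 1 + 33.8/10.7 = 4.159, the uncompetitive rate law is v = (Vmax/α)·[S] / (Km/α + [S]).
v = (3.98/4.159)×14.8 / (3.08/4.159 + 14.8) = 14.16/15.54 = 0.911 nmol·min⁻¹.

0.911 nmol·min⁻¹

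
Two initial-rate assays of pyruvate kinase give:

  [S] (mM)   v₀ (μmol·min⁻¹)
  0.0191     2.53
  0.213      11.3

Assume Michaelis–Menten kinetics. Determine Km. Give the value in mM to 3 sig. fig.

From v = Vmax[S]/(Km+[S]), each point gives Vmax = v(Km+[S])/[S].
Equating: 2.53(Km+0.0191)/0.0191 = 11.3(Km+0.213)/0.213.
132.5·Km + 2.53 = 53.05·Km + 11.3, so (132.5 − 53.05)·Km = 11.3 − 2.53.
Km = 8.770/79.41 = 0.110 mM; then Vmax = 2.53(0.110+0.0191)/0.0191 = 17.2 μmol·min⁻¹.

0.110 mM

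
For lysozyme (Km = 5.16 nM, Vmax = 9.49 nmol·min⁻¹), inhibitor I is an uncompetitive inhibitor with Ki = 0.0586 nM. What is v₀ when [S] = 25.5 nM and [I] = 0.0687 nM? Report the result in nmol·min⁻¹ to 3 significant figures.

4.00 nmol·min⁻¹

α = 1 + [I]/Ki = 1 + 0.0687/0.0586 = 2.172.
For an uncompetitive inhibitor, both parameters are divided by α, giving Vmax/α and Km/α: Km,app = 2.38 nM, Vmax,app = 4.37 nmol·min⁻¹.
v = Vmax,app·[S]/(Km,app + [S]) = 4.37 × 25.5/(2.38 + 25.5) = 4.00 nmol·min⁻¹.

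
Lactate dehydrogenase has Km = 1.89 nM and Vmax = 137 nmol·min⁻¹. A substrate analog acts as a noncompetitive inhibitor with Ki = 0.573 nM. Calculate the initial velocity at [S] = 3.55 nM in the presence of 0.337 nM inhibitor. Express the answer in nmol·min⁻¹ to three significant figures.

With α = 1 + [I]/Ki = 1 + 0.337/0.573 = 1.588, the noncompetitive rate law is v = (Vmax/α)·[S] / (Km + [S]).
v = (137/1.588)×3.55 / (1.89 + 3.55) = 306.2/5.440 = 56.3 nmol·min⁻¹.

56.3 nmol·min⁻¹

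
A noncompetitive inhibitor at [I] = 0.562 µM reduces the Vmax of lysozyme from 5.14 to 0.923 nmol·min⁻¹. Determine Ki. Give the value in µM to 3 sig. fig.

0.123 µM

Noncompetitive: Vmax,app = Vmax/α with α = 1 + [I]/Ki.
α = Vmax/Vmax,app = 5.14/0.923 = 5.569.
Since α = 1 + [I]/Ki, [I]/Ki = 5.569 − 1 = 4.569 and Ki = 0.562/4.569 = 0.123 µM.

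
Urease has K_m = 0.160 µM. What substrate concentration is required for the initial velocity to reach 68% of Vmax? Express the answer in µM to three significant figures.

v/Vmax = [S]/(Km+[S]) = 0.68, so [S] = Km·0.68/(1 − 0.68) = 0.160 × 2.125.
[S] = 0.340 µM.

0.340 µM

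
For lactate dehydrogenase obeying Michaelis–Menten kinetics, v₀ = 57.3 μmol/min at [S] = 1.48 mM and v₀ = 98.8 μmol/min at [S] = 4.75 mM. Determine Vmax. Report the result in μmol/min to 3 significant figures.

147 μmol/min

In reciprocal form, 1/v = (Km/Vmax)·(1/[S]) + 1/Vmax. The two points give (1/[S], 1/v) = (0.6757, 0.01745) and (0.2105, 0.01012).
Slope = (0.01745 − 0.01012)/(0.6757 − 0.2105) = 0.01576; intercept = 0.01745 − 0.01576×0.6757 = 0.006804.
Vmax = 1/intercept = 147 μmol/min; Km = slope × Vmax = 0.01576 × 147 = 2.32 mM.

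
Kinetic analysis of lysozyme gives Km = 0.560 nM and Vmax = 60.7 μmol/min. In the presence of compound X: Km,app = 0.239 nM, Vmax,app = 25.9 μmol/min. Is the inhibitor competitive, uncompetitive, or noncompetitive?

uncompetitive

Both Km and Vmax decrease by the same factor (~2.34-fold) — characteristic of uncompetitive inhibition.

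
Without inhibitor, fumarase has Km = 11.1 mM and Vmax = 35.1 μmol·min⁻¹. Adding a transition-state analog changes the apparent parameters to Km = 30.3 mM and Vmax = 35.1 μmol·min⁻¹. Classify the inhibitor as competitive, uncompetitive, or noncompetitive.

Km increases (11.1 → 30.3 mM) while Vmax is unchanged — the hallmark of competitive inhibition.

competitive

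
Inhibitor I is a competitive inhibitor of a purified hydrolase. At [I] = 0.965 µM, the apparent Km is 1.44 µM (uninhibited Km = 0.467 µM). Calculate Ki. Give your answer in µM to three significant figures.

0.463 µM

Competitive: Km,app = α·Km with α = 1 + [I]/Ki.
α = Km,app/Km = 1.44/0.467 = 3.084.
Ki = [I]/(α − 1) = 0.965/2.084 = 0.463 µM.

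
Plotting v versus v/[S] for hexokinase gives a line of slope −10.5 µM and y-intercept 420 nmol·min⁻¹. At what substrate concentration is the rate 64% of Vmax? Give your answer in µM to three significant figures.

18.7 µM

The Eadie–Hofstee slope gives Km = 10.5 µM (slope = −Km).
v/Vmax = [S]/(Km+[S]) = 0.64 ⇒ [S] = Km·0.64/(1−0.64) = 10.5 × 1.778 = 18.7 µM.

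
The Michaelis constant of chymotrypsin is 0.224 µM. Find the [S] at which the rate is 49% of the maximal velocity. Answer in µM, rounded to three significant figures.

0.215 µM

v/Vmax = [S]/(Km+[S]) = 0.49, so [S] = Km·0.49/(1 − 0.49) = 0.224 × 0.9608.
[S] = 0.215 µM.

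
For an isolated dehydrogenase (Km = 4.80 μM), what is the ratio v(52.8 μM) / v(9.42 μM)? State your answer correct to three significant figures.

The fractional saturations are [S]/(Km+[S]) = 9.42/14.22 = 0.6624 and 52.8/57.60 = 0.9167.
v₂/v₁ is just their ratio: 0.9167/0.6624 = 1.38.

1.38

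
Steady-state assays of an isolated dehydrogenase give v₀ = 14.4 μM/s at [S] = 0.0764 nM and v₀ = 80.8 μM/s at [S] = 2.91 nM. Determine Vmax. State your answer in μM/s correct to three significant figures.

In reciprocal form, 1/v = (Km/Vmax)·(1/[S]) + 1/Vmax. The two points give (1/[S], 1/v) = (13.09, 0.06944) and (0.3436, 0.01238).
Slope = (0.06944 − 0.01238)/(13.09 − 0.3436) = 0.004478; intercept = 0.06944 − 0.004478×13.09 = 0.01084.
Vmax = 1/intercept = 92.3 μM/s; Km = slope × Vmax = 0.004478 × 92.3 = 0.413 nM.

92.3 μM/s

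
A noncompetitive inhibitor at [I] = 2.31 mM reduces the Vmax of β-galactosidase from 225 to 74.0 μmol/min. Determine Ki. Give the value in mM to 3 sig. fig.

Noncompetitive: Vmax,app = Vmax/α with α = 1 + [I]/Ki.
α = Vmax/Vmax,app = 225/74.0 = 3.041.
Since α = 1 + [I]/Ki, [I]/Ki = 3.041 − 1 = 2.041 and Ki = 2.31/2.041 = 1.13 mM.

1.13 mM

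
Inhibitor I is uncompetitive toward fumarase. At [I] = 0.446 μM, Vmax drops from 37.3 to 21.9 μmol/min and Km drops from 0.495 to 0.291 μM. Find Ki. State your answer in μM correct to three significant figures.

Uncompetitive: Vmax,app = Vmax/α (and Km,app = Km/α) with α = 1 + [I]/Ki.
α = Vmax/Vmax,app = 37.3/21.9 = 1.703.
Ki = [I]/(α − 1) = 0.446/0.7032 = 0.634 μM.

0.634 μM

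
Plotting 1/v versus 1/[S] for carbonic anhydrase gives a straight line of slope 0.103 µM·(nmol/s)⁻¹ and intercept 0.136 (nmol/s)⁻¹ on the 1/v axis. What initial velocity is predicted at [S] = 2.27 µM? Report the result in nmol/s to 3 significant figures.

The y-intercept is 1/Vmax, so Vmax = 1/0.136 = 7.35 nmol/s.
The slope is Km/Vmax, so Km = 0.103 × 7.35 = 0.757 µM.
Then v = 7.35 × 2.27/(0.757 + 2.27) = 5.51 nmol/s.

5.51 nmol/s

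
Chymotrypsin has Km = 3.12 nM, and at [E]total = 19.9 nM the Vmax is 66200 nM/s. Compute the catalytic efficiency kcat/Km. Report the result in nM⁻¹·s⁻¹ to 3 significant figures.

kcat = Vmax/[E]total = 66200/19.9 = 3330 s⁻¹.
kcat/Km = 3330/3.12 = 1070 nM⁻¹·s⁻¹.

1070 nM⁻¹·s⁻¹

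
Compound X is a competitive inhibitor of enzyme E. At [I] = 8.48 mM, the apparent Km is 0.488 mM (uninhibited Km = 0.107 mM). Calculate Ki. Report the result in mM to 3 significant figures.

Competitive: Km,app = α·Km with α = 1 + [I]/Ki.
α = Km,app/Km = 0.488/0.107 = 4.561.
Ki = [I]/(α − 1) = 8.48/3.561 = 2.38 mM.

2.38 mM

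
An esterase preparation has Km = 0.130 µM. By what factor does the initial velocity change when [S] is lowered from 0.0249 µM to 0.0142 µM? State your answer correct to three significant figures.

The fractional saturations are [S]/(Km+[S]) = 0.0249/0.1549 = 0.1607 and 0.0142/0.1442 = 0.09847.
v₂/v₁ is just their ratio: 0.09847/0.1607 = 0.613.

0.613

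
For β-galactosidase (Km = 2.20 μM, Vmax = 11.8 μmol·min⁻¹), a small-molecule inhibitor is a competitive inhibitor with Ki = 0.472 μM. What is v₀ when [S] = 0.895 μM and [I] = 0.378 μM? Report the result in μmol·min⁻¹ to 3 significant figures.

2.17 μmol·min⁻¹

With α = 1 + [I]/Ki = 1 + 0.378/0.472 = 1.801, the competitive rate law is v = Vmax[S] / (αKm + [S]).
v = 11.8×0.895 / (1.801×2.20 + 0.895) = 10.56/4.857 = 2.17 μmol·min⁻¹.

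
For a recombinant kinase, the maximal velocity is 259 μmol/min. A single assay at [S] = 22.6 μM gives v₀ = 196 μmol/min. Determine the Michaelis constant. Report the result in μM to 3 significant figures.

7.26 μM

v/Vmax = 196/259 = 0.7568 = [S]/(Km+[S]).
So Km + [S] = [S]/0.7568 = 29.86 μM, giving Km = 29.86 − 22.6 = 7.26 μM.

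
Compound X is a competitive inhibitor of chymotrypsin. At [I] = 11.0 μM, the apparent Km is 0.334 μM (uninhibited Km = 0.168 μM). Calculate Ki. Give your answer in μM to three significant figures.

11.1 μM

Competitive: Km,app = α·Km with α = 1 + [I]/Ki.
α = Km,app/Km = 0.334/0.168 = 1.988.
Since α = 1 + [I]/Ki, [I]/Ki = 1.988 − 1 = 0.9881 and Ki = 11.0/0.9881 = 11.1 μM.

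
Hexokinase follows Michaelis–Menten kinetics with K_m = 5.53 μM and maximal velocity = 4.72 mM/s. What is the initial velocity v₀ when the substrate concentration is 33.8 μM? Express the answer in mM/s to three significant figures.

4.06 mM/s

[S]/(Km+[S]) = 33.8/39.33 = 0.8594, the fractional saturation.
v = 0.8594 × Vmax = 0.8594 × 4.72 = 4.06 mM/s.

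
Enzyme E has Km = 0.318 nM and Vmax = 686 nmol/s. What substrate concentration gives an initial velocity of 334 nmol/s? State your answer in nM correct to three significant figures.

0.302 nM

Rearranging v = Vmax[S]/(Km+[S]) gives [S] = Km·v/(Vmax − v).
[S] = 0.318 × 334 / (686 − 334) = 106.2/352.0 = 0.302 nM.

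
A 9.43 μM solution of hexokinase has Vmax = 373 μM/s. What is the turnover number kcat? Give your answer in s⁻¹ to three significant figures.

39.6 s⁻¹

kcat = Vmax/[E]total = 373 μM/s / 9.43 μM = 39.6 s⁻¹.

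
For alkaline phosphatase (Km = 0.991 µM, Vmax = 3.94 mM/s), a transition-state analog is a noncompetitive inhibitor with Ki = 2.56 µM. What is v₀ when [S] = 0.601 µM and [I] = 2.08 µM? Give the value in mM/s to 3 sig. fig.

0.821 mM/s

α = 1 + [I]/Ki = 1 + 2.08/2.56 = 1.812.
For a noncompetitive inhibitor, Vmax is reduced to Vmax/α while Km is unchanged: Km,app = 0.991 µM, Vmax,app = 2.17 mM/s.
v = Vmax,app·[S]/(Km,app + [S]) = 2.17 × 0.601/(0.991 + 0.601) = 0.821 mM/s.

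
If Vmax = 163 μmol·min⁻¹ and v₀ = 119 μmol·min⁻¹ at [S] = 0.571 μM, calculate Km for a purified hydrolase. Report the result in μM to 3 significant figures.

From v = Vmax[S]/(Km+[S]), Km = [S](Vmax − v)/v.
Km = 0.571 × (163 − 119) / 119 = 25.12/119 = 0.211 μM.

0.211 μM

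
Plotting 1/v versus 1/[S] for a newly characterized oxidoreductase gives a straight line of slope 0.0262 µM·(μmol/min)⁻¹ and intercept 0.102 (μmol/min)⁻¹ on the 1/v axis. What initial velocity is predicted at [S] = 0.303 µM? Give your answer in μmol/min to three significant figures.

5.31 μmol/min

The y-intercept is 1/Vmax, so Vmax = 1/0.102 = 9.80 μmol/min.
The slope is Km/Vmax, so Km = 0.0262 × 9.80 = 0.257 µM.
Then v = 9.80 × 0.303/(0.257 + 0.303) = 5.31 μmol/min.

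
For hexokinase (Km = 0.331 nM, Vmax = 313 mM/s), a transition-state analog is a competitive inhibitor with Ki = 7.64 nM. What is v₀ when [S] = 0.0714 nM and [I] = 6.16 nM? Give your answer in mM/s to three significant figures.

33.4 mM/s

α = 1 + [I]/Ki = 1 + 6.16/7.64 = 1.806.
For a competitive inhibitor, Vmax is unchanged and the apparent Km becomes α·Km: Km,app = 0.598 nM, Vmax,app = 313 mM/s.
v = Vmax,app·[S]/(Km,app + [S]) = 313 × 0.0714/(0.598 + 0.0714) = 33.4 mM/s.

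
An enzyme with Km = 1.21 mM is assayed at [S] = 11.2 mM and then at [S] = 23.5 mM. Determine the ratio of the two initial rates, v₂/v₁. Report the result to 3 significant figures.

Since Vmax cancels, v₂/v₁ = [S]₂(Km+[S]₁) / [S]₁(Km+[S]₂).
= 23.5×(1.21+11.2) / (11.2×(1.21+23.5)) = 291.6/276.8 = 1.05.

1.05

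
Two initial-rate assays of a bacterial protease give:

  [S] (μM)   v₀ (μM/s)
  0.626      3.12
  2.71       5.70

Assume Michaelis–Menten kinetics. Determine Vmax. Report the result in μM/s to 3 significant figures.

In reciprocal form, 1/v = (Km/Vmax)·(1/[S]) + 1/Vmax. The two points give (1/[S], 1/v) = (1.597, 0.3205) and (0.3690, 0.1754).
Slope = (0.3205 − 0.1754)/(1.597 − 0.3690) = 0.1181; intercept = 0.3205 − 0.1181×1.597 = 0.1319.
Vmax = 1/intercept = 7.58 μM/s; Km = slope × Vmax = 0.1181 × 7.58 = 0.896 μM.

7.58 μM/s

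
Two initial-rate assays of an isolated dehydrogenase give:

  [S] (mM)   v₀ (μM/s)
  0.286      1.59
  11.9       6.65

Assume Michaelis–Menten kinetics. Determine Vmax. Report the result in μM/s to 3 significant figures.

In reciprocal form, 1/v = (Km/Vmax)·(1/[S]) + 1/Vmax. The two points give (1/[S], 1/v) = (3.497, 0.6289) and (0.08403, 0.1504).
Slope = (0.6289 − 0.1504)/(3.497 − 0.08403) = 0.1402; intercept = 0.6289 − 0.1402×3.497 = 0.1386.
Vmax = 1/intercept = 7.22 μM/s; Km = slope × Vmax = 0.1402 × 7.22 = 1.01 mM.

7.22 μM/s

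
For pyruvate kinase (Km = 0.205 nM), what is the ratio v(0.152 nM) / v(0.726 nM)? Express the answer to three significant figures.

0.546

The fractional saturations are [S]/(Km+[S]) = 0.726/0.9310 = 0.7798 and 0.152/0.3570 = 0.4258.
v₂/v₁ is just their ratio: 0.4258/0.7798 = 0.546.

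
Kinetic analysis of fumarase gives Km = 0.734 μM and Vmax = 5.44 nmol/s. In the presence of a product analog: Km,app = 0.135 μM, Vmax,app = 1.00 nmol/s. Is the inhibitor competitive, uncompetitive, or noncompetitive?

uncompetitive

Both Km and Vmax decrease by the same factor (~5.43-fold) — characteristic of uncompetitive inhibition.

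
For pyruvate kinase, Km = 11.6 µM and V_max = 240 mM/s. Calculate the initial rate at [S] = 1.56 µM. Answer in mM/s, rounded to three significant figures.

[S]/(Km+[S]) = 1.56/13.16 = 0.1185, the fractional saturation.
v = 0.1185 × Vmax = 0.1185 × 240 = 28.4 mM/s.

28.4 mM/s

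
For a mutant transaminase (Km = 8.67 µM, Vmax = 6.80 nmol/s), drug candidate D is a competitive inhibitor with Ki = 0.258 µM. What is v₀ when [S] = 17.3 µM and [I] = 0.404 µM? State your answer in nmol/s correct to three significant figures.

2.97 nmol/s

α = 1 + [I]/Ki = 1 + 0.404/0.258 = 2.566.
For a competitive inhibitor, Vmax is unchanged and the apparent Km becomes α·Km: Km,app = 22.2 µM, Vmax,app = 6.80 nmol/s.
v = Vmax,app·[S]/(Km,app + [S]) = 6.80 × 17.3/(22.2 + 17.3) = 2.97 nmol/s.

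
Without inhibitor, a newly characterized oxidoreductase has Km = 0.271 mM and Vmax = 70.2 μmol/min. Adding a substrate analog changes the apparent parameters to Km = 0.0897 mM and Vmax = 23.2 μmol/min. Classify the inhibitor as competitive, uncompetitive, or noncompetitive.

uncompetitive

Both Km and Vmax decrease by the same factor (~3.02-fold) — characteristic of uncompetitive inhibition.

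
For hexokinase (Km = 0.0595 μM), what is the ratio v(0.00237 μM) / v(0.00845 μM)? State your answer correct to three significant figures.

Since Vmax cancels, v₂/v₁ = [S]₂(Km+[S]₁) / [S]₁(Km+[S]₂).
= 0.00237×(0.0595+0.00845) / (0.00845×(0.0595+0.00237)) = 0.0001610/0.0005228 = 0.308.

0.308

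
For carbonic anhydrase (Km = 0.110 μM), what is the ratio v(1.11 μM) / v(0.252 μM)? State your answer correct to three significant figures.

Since Vmax cancels, v₂/v₁ = [S]₂(Km+[S]₁) / [S]₁(Km+[S]₂).
= 1.11×(0.110+0.252) / (0.252×(0.110+1.11)) = 0.4018/0.3074 = 1.31.

1.31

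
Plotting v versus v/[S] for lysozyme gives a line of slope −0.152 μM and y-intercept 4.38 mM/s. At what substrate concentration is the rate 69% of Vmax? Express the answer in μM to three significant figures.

The Eadie–Hofstee slope gives Km = 0.152 μM (slope = −Km).
v/Vmax = [S]/(Km+[S]) = 0.69 ⇒ [S] = Km·0.69/(1−0.69) = 0.152 × 2.226 = 0.338 μM.

0.338 μM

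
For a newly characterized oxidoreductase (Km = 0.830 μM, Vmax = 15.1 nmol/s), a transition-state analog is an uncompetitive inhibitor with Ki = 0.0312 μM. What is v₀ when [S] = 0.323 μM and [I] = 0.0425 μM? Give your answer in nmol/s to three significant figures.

With α = 1 + [I]/Ki = 1 + 0.0425/0.0312 = 2.362, the uncompetitive rate law is v = (Vmax/α)·[S] / (Km/α + [S]).
v = (15.1/2.362)×0.323 / (0.830/2.362 + 0.323) = 2.065/0.6744 = 3.06 nmol/s.

3.06 nmol/s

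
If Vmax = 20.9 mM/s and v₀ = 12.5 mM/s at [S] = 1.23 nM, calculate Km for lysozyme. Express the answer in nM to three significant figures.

From v = Vmax[S]/(Km+[S]), Km = [S](Vmax − v)/v.
Km = 1.23 × (20.9 − 12.5) / 12.5 = 10.33/12.5 = 0.827 nM.

0.827 nM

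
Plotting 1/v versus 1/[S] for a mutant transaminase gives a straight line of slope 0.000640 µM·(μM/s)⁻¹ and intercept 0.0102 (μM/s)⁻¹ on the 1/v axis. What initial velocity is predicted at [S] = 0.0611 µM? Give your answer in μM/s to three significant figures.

48.4 μM/s

The y-intercept is 1/Vmax, so Vmax = 1/0.0102 = 98.0 μM/s.
The slope is Km/Vmax, so Km = 0.000640 × 98.0 = 0.0627 µM.
Then v = 98.0 × 0.0611/(0.0627 + 0.0611) = 48.4 μM/s.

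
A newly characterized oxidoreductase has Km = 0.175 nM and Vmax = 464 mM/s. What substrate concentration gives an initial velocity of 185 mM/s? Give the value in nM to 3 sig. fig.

Rearranging v = Vmax[S]/(Km+[S]) gives [S] = Km·v/(Vmax − v).
[S] = 0.175 × 185 / (464 − 185) = 32.38/279.0 = 0.116 nM.

0.116 nM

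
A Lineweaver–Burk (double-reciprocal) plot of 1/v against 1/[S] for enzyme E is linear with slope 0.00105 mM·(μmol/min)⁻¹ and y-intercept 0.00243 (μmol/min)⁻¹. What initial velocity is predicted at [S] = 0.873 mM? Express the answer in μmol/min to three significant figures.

275 μmol/min

The y-intercept is 1/Vmax, so Vmax = 1/0.00243 = 412 μmol/min.
The slope is Km/Vmax, so Km = 0.00105 × 412 = 0.432 mM.
Then v = 412 × 0.873/(0.432 + 0.873) = 275 μmol/min.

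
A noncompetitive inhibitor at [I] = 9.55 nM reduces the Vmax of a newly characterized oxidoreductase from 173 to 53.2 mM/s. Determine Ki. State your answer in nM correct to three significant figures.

Noncompetitive: Vmax,app = Vmax/α with α = 1 + [I]/Ki.
α = Vmax/Vmax,app = 173/53.2 = 3.252.
Since α = 1 + [I]/Ki, [I]/Ki = 3.252 − 1 = 2.252 and Ki = 9.55/2.252 = 4.24 nM.

4.24 nM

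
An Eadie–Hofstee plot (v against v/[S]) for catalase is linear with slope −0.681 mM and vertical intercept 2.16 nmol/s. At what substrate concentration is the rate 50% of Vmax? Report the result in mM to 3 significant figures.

0.681 mM

The Eadie–Hofstee slope gives Km = 0.681 mM (slope = −Km).
v/Vmax = [S]/(Km+[S]) = 0.5 ⇒ [S] = Km·0.5/(1−0.5) = 0.681 × 1.000 = 0.681 mM.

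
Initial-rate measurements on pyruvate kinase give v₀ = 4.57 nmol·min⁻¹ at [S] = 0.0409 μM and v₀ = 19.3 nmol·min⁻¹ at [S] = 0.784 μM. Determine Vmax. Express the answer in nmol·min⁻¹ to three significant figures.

From v = Vmax[S]/(Km+[S]), each point gives Vmax = v(Km+[S])/[S].
Equating: 4.57(Km+0.0409)/0.0409 = 19.3(Km+0.784)/0.784.
111.7·Km + 4.57 = 24.62·Km + 19.3, so (111.7 − 24.62)·Km = 19.3 − 4.57.
Km = 14.73/87.12 = 0.169 μM; then Vmax = 4.57(0.169+0.0409)/0.0409 = 23.5 nmol·min⁻¹.

23.5 nmol·min⁻¹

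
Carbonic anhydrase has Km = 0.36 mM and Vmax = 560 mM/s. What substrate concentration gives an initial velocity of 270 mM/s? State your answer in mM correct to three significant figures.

0.335 mM

Rearranging v = Vmax[S]/(Km+[S]) gives [S] = Km·v/(Vmax − v).
[S] = 0.36 × 270 / (560 − 270) = 97.20/290.0 = 0.335 mM.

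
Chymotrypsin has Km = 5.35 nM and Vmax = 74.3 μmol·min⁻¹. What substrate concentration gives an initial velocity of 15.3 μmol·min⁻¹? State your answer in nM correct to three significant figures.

Rearranging v = Vmax[S]/(Km+[S]) gives [S] = Km·v/(Vmax − v).
[S] = 5.35 × 15.3 / (74.3 − 15.3) = 81.86/59.00 = 1.39 nM.

1.39 nM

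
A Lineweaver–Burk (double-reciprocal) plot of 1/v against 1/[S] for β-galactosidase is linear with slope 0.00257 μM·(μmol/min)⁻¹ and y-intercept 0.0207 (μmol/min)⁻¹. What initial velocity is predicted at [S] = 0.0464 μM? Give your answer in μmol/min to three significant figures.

13.1 μmol/min

The y-intercept is 1/Vmax, so Vmax = 1/0.0207 = 48.3 μmol/min.
The slope is Km/Vmax, so Km = 0.00257 × 48.3 = 0.124 μM.
Then v = 48.3 × 0.0464/(0.124 + 0.0464) = 13.1 μmol/min.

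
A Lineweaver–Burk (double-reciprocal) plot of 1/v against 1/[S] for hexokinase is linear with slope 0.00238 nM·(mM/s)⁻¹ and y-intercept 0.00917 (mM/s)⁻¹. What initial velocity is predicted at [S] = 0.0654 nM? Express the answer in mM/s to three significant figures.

The y-intercept is 1/Vmax, so Vmax = 1/0.00917 = 109 mM/s.
The slope is Km/Vmax, so Km = 0.00238 × 109 = 0.260 nM.
Then v = 109 × 0.0654/(0.260 + 0.0654) = 21.9 mM/s.

21.9 mM/s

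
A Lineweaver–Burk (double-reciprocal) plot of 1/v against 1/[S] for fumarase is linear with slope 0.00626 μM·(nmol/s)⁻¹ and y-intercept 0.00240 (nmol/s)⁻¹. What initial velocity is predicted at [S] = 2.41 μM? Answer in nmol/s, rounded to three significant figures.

The y-intercept is 1/Vmax, so Vmax = 1/0.00240 = 417 nmol/s.
The slope is Km/Vmax, so Km = 0.00626 × 417 = 2.61 μM.
Then v = 417 × 2.41/(2.61 + 2.41) = 200 nmol/s.

200 nmol/s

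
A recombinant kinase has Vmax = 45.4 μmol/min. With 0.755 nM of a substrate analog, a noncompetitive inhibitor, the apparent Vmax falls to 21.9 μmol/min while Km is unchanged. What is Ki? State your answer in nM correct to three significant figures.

0.704 nM

Noncompetitive: Vmax,app = Vmax/α with α = 1 + [I]/Ki.
α = Vmax/Vmax,app = 45.4/21.9 = 2.073.
Ki = [I]/(α − 1) = 0.755/1.073 = 0.704 nM.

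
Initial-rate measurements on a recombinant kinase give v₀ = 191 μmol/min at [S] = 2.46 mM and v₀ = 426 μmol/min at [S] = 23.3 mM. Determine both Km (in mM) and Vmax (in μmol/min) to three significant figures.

Km = 3.96 mM; Vmax = 498 μmol/min

In reciprocal form, 1/v = (Km/Vmax)·(1/[S]) + 1/Vmax. The two points give (1/[S], 1/v) = (0.4065, 0.005236) and (0.04292, 0.002347).
Slope = (0.005236 − 0.002347)/(0.4065 − 0.04292) = 0.007944; intercept = 0.005236 − 0.007944×0.4065 = 0.002006.
Vmax = 1/intercept = 498 μmol/min; Km = slope × Vmax = 0.007944 × 498 = 3.96 mM.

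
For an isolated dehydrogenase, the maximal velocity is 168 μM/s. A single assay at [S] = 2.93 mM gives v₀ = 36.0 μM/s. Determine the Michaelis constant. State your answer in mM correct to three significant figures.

10.7 mM

From v = Vmax[S]/(Km+[S]), Km = [S](Vmax − v)/v.
Km = 2.93 × (168 − 36.0) / 36.0 = 386.8/36.0 = 10.7 mM.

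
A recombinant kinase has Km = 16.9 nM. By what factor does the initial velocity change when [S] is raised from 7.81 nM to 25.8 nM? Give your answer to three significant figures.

1.91

Since Vmax cancels, v₂/v₁ = [S]₂(Km+[S]₁) / [S]₁(Km+[S]₂).
= 25.8×(16.9+7.81) / (7.81×(16.9+25.8)) = 637.5/333.5 = 1.91.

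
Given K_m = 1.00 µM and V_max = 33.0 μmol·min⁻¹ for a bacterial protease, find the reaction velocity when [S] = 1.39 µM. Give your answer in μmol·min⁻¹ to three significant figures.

v = Vmax·[S]/(Km + [S]) = 33.0 × 1.39 / (1.00 + 1.39)
  = 45.87 / 2.390 = 19.2 μmol·min⁻¹.

19.2 μmol·min⁻¹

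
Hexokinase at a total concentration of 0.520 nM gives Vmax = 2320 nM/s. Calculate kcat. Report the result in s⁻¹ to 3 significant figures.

4460 s⁻¹

kcat = Vmax/[E]total = 2320 nM/s / 0.520 nM = 4460 s⁻¹.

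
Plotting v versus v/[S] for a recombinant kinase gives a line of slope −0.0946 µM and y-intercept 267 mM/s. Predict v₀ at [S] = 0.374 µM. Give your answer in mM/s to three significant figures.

In the Eadie–Hofstee form v = Vmax − Km·(v/[S]), the slope is −Km and the intercept is Vmax, so Km = 0.0946 µM and Vmax = 267 mM/s.
v = 267 × 0.374/(0.0946 + 0.374) = 213 mM/s.

213 mM/s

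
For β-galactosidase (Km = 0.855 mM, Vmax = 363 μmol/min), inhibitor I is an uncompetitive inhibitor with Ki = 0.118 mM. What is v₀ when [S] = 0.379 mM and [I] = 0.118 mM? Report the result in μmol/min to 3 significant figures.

α = 1 + [I]/Ki = 1 + 0.118/0.118 = 2.000.
For an uncompetitive inhibitor, both parameters are divided by α, giving Vmax/α and Km/α: Km,app = 0.428 mM, Vmax,app = 182 μmol/min.
v = Vmax,app·[S]/(Km,app + [S]) = 182 × 0.379/(0.428 + 0.379) = 85.3 μmol/min.

85.3 μmol/min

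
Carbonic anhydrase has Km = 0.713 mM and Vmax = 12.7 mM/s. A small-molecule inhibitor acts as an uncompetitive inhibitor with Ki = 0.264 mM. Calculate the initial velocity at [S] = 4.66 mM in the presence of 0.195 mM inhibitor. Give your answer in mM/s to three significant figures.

6.71 mM/s

With α = 1 + [I]/Ki = 1 + 0.195/0.264 = 1.739, the uncompetitive rate law is v = (Vmax/α)·[S] / (Km/α + [S]).
v = (12.7/1.739)×4.66 / (0.713/1.739 + 4.66) = 34.04/5.070 = 6.71 mM/s.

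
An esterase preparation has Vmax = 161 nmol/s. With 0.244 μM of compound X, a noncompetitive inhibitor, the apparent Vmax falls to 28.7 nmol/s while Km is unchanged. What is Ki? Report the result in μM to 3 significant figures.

0.0529 μM

Noncompetitive: Vmax,app = Vmax/α with α = 1 + [I]/Ki.
α = Vmax/Vmax,app = 161/28.7 = 5.610.
Since α = 1 + [I]/Ki, [I]/Ki = 5.610 − 1 = 4.610 and Ki = 0.244/4.610 = 0.0529 μM.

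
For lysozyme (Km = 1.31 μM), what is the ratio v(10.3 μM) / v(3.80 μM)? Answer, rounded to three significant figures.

1.19

The fractional saturations are [S]/(Km+[S]) = 3.80/5.110 = 0.7436 and 10.3/11.61 = 0.8872.
v₂/v₁ is just their ratio: 0.8872/0.7436 = 1.19.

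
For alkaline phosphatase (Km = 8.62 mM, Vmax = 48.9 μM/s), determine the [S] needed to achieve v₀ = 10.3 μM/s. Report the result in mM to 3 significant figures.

2.30 mM

The required fractional saturation is v/Vmax = 10.3/48.9 = 0.2106.
Then [S]/(Km+[S]) = 0.2106 ⇒ [S] = 8.62 × 0.2106/(1 − 0.2106) = 2.30 mM.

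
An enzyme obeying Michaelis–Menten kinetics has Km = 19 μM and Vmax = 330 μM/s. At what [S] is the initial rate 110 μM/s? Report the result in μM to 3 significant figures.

9.50 μM

The required fractional saturation is v/Vmax = 110/330 = 0.3333.
Then [S]/(Km+[S]) = 0.3333 ⇒ [S] = 19 × 0.3333/(1 − 0.3333) = 9.50 μM.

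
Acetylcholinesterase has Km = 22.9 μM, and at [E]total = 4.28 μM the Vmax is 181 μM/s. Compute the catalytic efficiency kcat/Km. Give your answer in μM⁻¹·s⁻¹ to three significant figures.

kcat = Vmax/[E]total = 181/4.28 = 42.3 s⁻¹.
kcat/Km = 42.3/22.9 = 1.85 μM⁻¹·s⁻¹.

1.85 μM⁻¹·s⁻¹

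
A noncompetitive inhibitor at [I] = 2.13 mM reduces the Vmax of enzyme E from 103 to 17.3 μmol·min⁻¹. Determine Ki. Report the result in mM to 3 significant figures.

0.430 mM

Noncompetitive: Vmax,app = Vmax/α with α = 1 + [I]/Ki.
α = Vmax/Vmax,app = 103/17.3 = 5.954.
Ki = [I]/(α − 1) = 2.13/4.954 = 0.430 mM.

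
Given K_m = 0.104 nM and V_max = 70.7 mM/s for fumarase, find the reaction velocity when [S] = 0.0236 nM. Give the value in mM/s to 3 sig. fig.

13.1 mM/s

[S]/(Km+[S]) = 0.0236/0.1276 = 0.1850, the fractional saturation.
v = 0.1850 × Vmax = 0.1850 × 70.7 = 13.1 mM/s.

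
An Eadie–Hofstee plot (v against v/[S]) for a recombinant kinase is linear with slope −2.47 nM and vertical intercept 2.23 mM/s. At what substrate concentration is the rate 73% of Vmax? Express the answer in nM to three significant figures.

The Eadie–Hofstee slope gives Km = 2.47 nM (slope = −Km).
v/Vmax = [S]/(Km+[S]) = 0.73 ⇒ [S] = Km·0.73/(1−0.73) = 2.47 × 2.704 = 6.68 nM.

6.68 nM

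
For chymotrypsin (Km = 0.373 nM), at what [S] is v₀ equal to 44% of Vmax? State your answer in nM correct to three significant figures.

v/Vmax = [S]/(Km+[S]) = 0.44, so [S] = Km·0.44/(1 − 0.44) = 0.373 × 0.7857.
[S] = 0.293 nM.

0.293 nM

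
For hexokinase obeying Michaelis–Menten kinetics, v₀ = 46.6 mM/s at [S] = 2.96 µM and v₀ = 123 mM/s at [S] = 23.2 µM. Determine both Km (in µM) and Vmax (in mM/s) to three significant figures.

In reciprocal form, 1/v = (Km/Vmax)·(1/[S]) + 1/Vmax. The two points give (1/[S], 1/v) = (0.3378, 0.02146) and (0.04310, 0.008130).
Slope = (0.02146 − 0.008130)/(0.3378 − 0.04310) = 0.04522; intercept = 0.02146 − 0.04522×0.3378 = 0.006181.
Vmax = 1/intercept = 162 mM/s; Km = slope × Vmax = 0.04522 × 162 = 7.32 µM.

Km = 7.32 µM; Vmax = 162 mM/s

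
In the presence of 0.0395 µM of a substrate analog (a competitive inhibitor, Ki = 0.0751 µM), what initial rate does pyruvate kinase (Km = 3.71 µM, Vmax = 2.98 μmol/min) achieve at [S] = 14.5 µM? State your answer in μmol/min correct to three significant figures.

α = 1 + [I]/Ki = 1 + 0.0395/0.0751 = 1.526.
For a competitive inhibitor, Vmax is unchanged and the apparent Km becomes α·Km: Km,app = 5.66 µM, Vmax,app = 2.98 μmol/min.
v = Vmax,app·[S]/(Km,app + [S]) = 2.98 × 14.5/(5.66 + 14.5) = 2.14 μmol/min.

2.14 μmol/min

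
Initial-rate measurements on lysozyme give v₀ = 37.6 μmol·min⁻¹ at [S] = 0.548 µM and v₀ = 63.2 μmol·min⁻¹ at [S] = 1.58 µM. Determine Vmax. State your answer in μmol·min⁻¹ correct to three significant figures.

99.0 μmol·min⁻¹

From v = Vmax[S]/(Km+[S]), each point gives Vmax = v(Km+[S])/[S].
Equating: 37.6(Km+0.548)/0.548 = 63.2(Km+1.58)/1.58.
68.61·Km + 37.6 = 40.00·Km + 63.2, so (68.61 − 40.00)·Km = 63.2 − 37.6.
Km = 25.60/28.61 = 0.895 µM; then Vmax = 37.6(0.895+0.548)/0.548 = 99.0 μmol·min⁻¹.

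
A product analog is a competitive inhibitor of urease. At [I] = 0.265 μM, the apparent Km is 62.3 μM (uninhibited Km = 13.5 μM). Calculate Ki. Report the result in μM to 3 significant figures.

0.0733 μM

Competitive: Km,app = α·Km with α = 1 + [I]/Ki.
α = Km,app/Km = 62.3/13.5 = 4.615.
Since α = 1 + [I]/Ki, [I]/Ki = 4.615 − 1 = 3.615 and Ki = 0.265/3.615 = 0.0733 μM.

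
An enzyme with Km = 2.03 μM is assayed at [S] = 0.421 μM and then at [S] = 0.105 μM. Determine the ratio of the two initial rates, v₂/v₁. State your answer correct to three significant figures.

0.286

Since Vmax cancels, v₂/v₁ = [S]₂(Km+[S]₁) / [S]₁(Km+[S]₂).
= 0.105×(2.03+0.421) / (0.421×(2.03+0.105)) = 0.2574/0.8988 = 0.286.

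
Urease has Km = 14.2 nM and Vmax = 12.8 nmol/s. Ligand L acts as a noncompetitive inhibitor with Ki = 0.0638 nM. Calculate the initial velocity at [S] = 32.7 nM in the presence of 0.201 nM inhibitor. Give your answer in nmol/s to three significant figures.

α = 1 + [I]/Ki = 1 + 0.201/0.0638 = 4.150.
For a noncompetitive inhibitor, Vmax is reduced to Vmax/α while Km is unchanged: Km,app = 14.2 nM, Vmax,app = 3.08 nmol/s.
v = Vmax,app·[S]/(Km,app + [S]) = 3.08 × 32.7/(14.2 + 32.7) = 2.15 nmol/s.

2.15 nmol/s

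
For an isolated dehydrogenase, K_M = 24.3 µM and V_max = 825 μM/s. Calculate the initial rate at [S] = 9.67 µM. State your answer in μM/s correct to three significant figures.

235 μM/s

v = Vmax·[S]/(Km + [S]) = 825 × 9.67 / (24.3 + 9.67)
  = 7978 / 33.97 = 235 μM/s.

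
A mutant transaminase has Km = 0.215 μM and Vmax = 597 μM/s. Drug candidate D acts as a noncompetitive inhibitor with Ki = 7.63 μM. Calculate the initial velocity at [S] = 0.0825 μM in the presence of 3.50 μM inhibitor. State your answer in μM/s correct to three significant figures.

α = 1 + [I]/Ki = 1 + 3.50/7.63 = 1.459.
For a noncompetitive inhibitor, Vmax is reduced to Vmax/α while Km is unchanged: Km,app = 0.215 μM, Vmax,app = 409 μM/s.
v = Vmax,app·[S]/(Km,app + [S]) = 409 × 0.0825/(0.215 + 0.0825) = 113 μM/s.

113 μM/s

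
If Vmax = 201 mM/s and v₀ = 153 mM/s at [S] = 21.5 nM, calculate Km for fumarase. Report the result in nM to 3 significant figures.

6.75 nM

From v = Vmax[S]/(Km+[S]), Km = [S](Vmax − v)/v.
Km = 21.5 × (201 − 153) / 153 = 1032/153 = 6.75 nM.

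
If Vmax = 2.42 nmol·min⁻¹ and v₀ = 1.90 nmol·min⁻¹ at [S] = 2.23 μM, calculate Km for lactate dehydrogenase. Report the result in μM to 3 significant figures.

From v = Vmax[S]/(Km+[S]), Km = [S](Vmax − v)/v.
Km = 2.23 × (2.42 − 1.90) / 1.90 = 1.160/1.90 = 0.610 μM.

0.610 μM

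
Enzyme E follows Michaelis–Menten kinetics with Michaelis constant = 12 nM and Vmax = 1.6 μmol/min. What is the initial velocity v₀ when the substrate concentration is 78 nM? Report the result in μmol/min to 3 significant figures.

[S]/(Km+[S]) = 78/90.00 = 0.8667, the fractional saturation.
v = 0.8667 × Vmax = 0.8667 × 1.6 = 1.39 μmol/min.

1.39 μmol/min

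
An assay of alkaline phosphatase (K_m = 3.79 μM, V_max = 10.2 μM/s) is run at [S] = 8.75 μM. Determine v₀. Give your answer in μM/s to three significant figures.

[S]/(Km+[S]) = 8.75/12.54 = 0.6978, the fractional saturation.
v = 0.6978 × Vmax = 0.6978 × 10.2 = 7.12 μM/s.

7.12 μM/s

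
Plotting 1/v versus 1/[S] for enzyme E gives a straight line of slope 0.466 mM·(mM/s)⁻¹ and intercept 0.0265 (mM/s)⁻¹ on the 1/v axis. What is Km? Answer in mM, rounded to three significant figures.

17.6 mM

y-intercept = 1/Vmax ⇒ Vmax = 37.7 mM/s; slope = Km/Vmax ⇒ Km = slope × Vmax.
Km = 0.466 × 37.7 = 17.6 mM.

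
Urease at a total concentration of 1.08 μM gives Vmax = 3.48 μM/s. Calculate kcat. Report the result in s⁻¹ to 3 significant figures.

kcat = Vmax/[E]total = 3.48 μM/s / 1.08 μM = 3.22 s⁻¹.

3.22 s⁻¹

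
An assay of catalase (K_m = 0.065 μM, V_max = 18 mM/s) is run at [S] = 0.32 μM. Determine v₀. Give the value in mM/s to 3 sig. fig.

[S]/(Km+[S]) = 0.32/0.3850 = 0.8312, the fractional saturation.
v = 0.8312 × Vmax = 0.8312 × 18 = 15.0 mM/s.

15.0 mM/s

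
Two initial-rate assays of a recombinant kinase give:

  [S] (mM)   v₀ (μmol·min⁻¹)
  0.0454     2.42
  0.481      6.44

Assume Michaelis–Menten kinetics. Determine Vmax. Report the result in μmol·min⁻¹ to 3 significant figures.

7.79 μmol·min⁻¹

In reciprocal form, 1/v = (Km/Vmax)·(1/[S]) + 1/Vmax. The two points give (1/[S], 1/v) = (22.03, 0.4132) and (2.079, 0.1553).
Slope = (0.4132 − 0.1553)/(22.03 − 2.079) = 0.01293; intercept = 0.4132 − 0.01293×22.03 = 0.1284.
Vmax = 1/intercept = 7.79 μmol·min⁻¹; Km = slope × Vmax = 0.01293 × 7.79 = 0.101 mM.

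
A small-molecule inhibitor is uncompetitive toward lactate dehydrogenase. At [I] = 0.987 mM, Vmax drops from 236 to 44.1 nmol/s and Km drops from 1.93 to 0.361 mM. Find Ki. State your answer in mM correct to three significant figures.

Uncompetitive: Vmax,app = Vmax/α (and Km,app = Km/α) with α = 1 + [I]/Ki.
α = Vmax/Vmax,app = 236/44.1 = 5.351.
Since α = 1 + [I]/Ki, [I]/Ki = 5.351 − 1 = 4.351 and Ki = 0.987/4.351 = 0.227 mM.

0.227 mM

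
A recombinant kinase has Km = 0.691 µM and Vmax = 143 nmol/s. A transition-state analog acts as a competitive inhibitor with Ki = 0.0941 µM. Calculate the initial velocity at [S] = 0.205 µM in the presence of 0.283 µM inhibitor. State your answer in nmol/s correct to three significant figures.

With α = 1 + [I]/Ki = 1 + 0.283/0.0941 = 4.007, the competitive rate law is v = Vmax[S] / (αKm + [S]).
v = 143×0.205 / (4.007×0.691 + 0.205) = 29.32/2.974 = 9.86 nmol/s.

9.86 nmol/s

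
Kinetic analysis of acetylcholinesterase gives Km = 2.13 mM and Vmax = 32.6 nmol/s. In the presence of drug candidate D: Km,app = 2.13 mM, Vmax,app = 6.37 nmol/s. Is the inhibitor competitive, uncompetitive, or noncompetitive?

noncompetitive

Vmax decreases (32.6 → 6.37 nmol/s) while Km is unchanged — pure noncompetitive inhibition.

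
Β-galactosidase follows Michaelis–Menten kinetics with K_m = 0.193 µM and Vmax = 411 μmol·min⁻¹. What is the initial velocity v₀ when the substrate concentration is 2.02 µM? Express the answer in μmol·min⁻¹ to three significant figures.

[S]/(Km+[S]) = 2.02/2.213 = 0.9128, the fractional saturation.
v = 0.9128 × Vmax = 0.9128 × 411 = 375 μmol·min⁻¹.

375 μmol·min⁻¹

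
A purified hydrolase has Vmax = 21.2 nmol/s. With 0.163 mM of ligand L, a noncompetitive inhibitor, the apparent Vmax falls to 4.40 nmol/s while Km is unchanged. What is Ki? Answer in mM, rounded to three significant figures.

0.0427 mM

Noncompetitive: Vmax,app = Vmax/α with α = 1 + [I]/Ki.
α = Vmax/Vmax,app = 21.2/4.40 = 4.818.
Since α = 1 + [I]/Ki, [I]/Ki = 4.818 − 1 = 3.818 and Ki = 0.163/3.818 = 0.0427 mM.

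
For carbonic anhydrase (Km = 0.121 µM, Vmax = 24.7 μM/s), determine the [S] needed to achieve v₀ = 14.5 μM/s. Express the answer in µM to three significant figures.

Rearranging v = Vmax[S]/(Km+[S]) gives [S] = Km·v/(Vmax − v).
[S] = 0.121 × 14.5 / (24.7 − 14.5) = 1.754/10.20 = 0.172 µM.

0.172 µM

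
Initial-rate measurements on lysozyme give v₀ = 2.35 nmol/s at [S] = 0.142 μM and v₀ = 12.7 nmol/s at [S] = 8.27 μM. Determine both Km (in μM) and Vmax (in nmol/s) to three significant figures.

Km = 0.689 μM; Vmax = 13.8 nmol/s

From v = Vmax[S]/(Km+[S]), each point gives Vmax = v(Km+[S])/[S].
Equating: 2.35(Km+0.142)/0.142 = 12.7(Km+8.27)/8.27.
16.55·Km + 2.35 = 1.536·Km + 12.7, so (16.55 − 1.536)·Km = 12.7 − 2.35.
Km = 10.35/15.01 = 0.689 μM; then Vmax = 2.35(0.689+0.142)/0.142 = 13.8 nmol/s.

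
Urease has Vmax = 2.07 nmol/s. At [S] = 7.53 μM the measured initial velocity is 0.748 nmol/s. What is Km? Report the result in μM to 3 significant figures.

13.3 μM

From v = Vmax[S]/(Km+[S]), Km = [S](Vmax − v)/v.
Km = 7.53 × (2.07 − 0.748) / 0.748 = 9.955/0.748 = 13.3 μM.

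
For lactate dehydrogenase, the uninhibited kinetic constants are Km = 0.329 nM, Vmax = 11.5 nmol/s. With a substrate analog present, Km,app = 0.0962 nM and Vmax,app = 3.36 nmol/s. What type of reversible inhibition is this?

Both Km and Vmax decrease by the same factor (~3.42-fold) — characteristic of uncompetitive inhibition.

uncompetitive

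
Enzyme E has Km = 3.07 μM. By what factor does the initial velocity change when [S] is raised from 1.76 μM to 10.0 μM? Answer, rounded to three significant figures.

Since Vmax cancels, v₂/v₁ = [S]₂(Km+[S]₁) / [S]₁(Km+[S]₂).
= 10.0×(3.07+1.76) / (1.76×(3.07+10.0)) = 48.30/23.00 = 2.10.

2.10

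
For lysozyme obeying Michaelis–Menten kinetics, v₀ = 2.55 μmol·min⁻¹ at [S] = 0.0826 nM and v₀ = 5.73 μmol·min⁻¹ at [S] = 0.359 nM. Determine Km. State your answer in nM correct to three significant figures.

0.213 nM

From v = Vmax[S]/(Km+[S]), each point gives Vmax = v(Km+[S])/[S].
Equating: 2.55(Km+0.0826)/0.0826 = 5.73(Km+0.359)/0.359.
30.87·Km + 2.55 = 15.96·Km + 5.73, so (30.87 − 15.96)·Km = 5.73 − 2.55.
Km = 3.180/14.91 = 0.213 nM; then Vmax = 2.55(0.213+0.0826)/0.0826 = 9.13 μmol·min⁻¹.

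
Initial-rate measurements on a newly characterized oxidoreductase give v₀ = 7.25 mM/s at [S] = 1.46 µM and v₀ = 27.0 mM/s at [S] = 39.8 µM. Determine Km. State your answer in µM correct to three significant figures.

4.61 µM

In reciprocal form, 1/v = (Km/Vmax)·(1/[S]) + 1/Vmax. The two points give (1/[S], 1/v) = (0.6849, 0.1379) and (0.02513, 0.03704).
Slope = (0.1379 − 0.03704)/(0.6849 − 0.02513) = 0.1529; intercept = 0.1379 − 0.1529×0.6849 = 0.03319.
Vmax = 1/intercept = 30.1 mM/s; Km = slope × Vmax = 0.1529 × 30.1 = 4.61 µM.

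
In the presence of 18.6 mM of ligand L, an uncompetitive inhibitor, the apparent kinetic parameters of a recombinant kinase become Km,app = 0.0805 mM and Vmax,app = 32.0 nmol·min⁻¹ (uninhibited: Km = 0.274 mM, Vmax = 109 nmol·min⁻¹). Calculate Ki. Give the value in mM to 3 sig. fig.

Uncompetitive: Vmax,app = Vmax/α (and Km,app = Km/α) with α = 1 + [I]/Ki.
α = Vmax/Vmax,app = 109/32.0 = 3.406.
Ki = [I]/(α − 1) = 18.6/2.406 = 7.73 mM.

7.73 mM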